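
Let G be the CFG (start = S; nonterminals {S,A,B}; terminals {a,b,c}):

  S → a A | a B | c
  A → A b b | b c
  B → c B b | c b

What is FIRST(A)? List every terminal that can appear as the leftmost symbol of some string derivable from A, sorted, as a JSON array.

FIRST sets, iterate to fixpoint:
iter 1:
  A via A→b c: +{b}
  B via B→c B b: +{c}
  S via S→a A: +{a}
  S via S→c: +{c}
  S: {a,c}  A: {b}  B: {c}
iter 2: done
  S: {a,c}  A: {b}  B: {c}

FIRST(A) = ["b"]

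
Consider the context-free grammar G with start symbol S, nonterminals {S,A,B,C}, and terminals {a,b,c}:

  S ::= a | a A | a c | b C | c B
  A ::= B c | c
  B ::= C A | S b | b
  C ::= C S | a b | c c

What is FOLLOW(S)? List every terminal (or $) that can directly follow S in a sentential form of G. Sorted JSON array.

Compute FIRST by fixpoint:
pass 1:
  A via A→c: +{c}
  B via B→b: +{b}
  C via C→a b: +{a}
  C via C→c c: +{c}
  S via S→a: +{a}
  S via S→b C: +{b}
  S via S→c B: +{c}
  FIRST[S]={a,b,c}  FIRST[A]={c}  FIRST[B]={b}  FIRST[C]={a,c}
pass 2:
  A via A→B c: +{b}
  B via B→C A: +{a,c}
  FIRST[S]={a,b,c}  FIRST[A]={b,c}  FIRST[B]={a,b,c}  FIRST[C]={a,c}
pass 3:
  A via A→B c: +{a}
  FIRST[S]={a,b,c}  FIRST[A]={a,b,c}  FIRST[B]={a,b,c}  FIRST[C]={a,c}
pass 4: done
  FIRST[S]={a,b,c}  FIRST[A]={a,b,c}  FIRST[B]={a,b,c}  FIRST[C]={a,c}

Compute FOLLOW by fixpoint:
FOLLOW(S) := {$}
round 1:
  A→B c: FOLLOW(B) ⊇ FIRST(c) = {c}; new: +{c}
  B→C A: FOLLOW(C) ⊇ FIRST(A) = {a,b,c}; new: +{a,b,c}
  B→C A: FOLLOW(A) ⊇ FOLLOW(B) ⊇ {c}; new: +{c}
  B→S b: FOLLOW(S) ⊇ FIRST(b) = {b}; new: +{b}
  C→C S: FOLLOW(S) ⊇ FOLLOW(C) ⊇ {a,b,c}; new: +{a,c}
  S→a A: FOLLOW(A) ⊇ FOLLOW(S) ⊇ {$,a,b,c}; new: +{$,a,b}
  S→b C: FOLLOW(C) ⊇ FOLLOW(S) ⊇ {$,a,b,c}; new: +{$}
  S→c B: FOLLOW(B) ⊇ FOLLOW(S) ⊇ {$,a,b,c}; new: +{$,a,b}
  FOLLOW(S)={$,a,b,c}  FOLLOW(A)={$,a,b,c}  FOLLOW(B)={$,a,b,c}  FOLLOW(C)={$,a,b,c}
round 2: (stable)
  FOLLOW(S)={$,a,b,c}  FOLLOW(A)={$,a,b,c}  FOLLOW(B)={$,a,b,c}  FOLLOW(C)={$,a,b,c}

FOLLOW(S) = ["$", "a", "b", "c"]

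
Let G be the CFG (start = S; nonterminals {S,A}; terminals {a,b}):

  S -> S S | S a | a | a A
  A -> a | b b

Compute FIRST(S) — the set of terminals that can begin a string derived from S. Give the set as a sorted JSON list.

Compute FIRST by fixpoint:
iter 1:
  A via A→a: +{a}
  A via A→b b: +{b}
  S via S→a: +{a}
  FIRST(S)={a}  FIRST(A)={a,b}
iter 2: — fixpoint
  FIRST(S)={a}  FIRST(A)={a,b}

FIRST(S) = ["a"]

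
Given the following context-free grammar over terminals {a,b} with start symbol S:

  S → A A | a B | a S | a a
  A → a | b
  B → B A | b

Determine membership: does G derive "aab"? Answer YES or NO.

Convert to CNF:
  S -> A A | T0 B | T0 S | T0 T0
  A -> a | b
  B -> B A | b
  T0 -> a

CYK table (by increasing span):
  cell(0,0) a: {A,T0}  orig:{A}
  cell(1,1) a: {A,T0}  orig:{A}
  cell(2,2) b: {A,B}
  cell(0,1) aa: {S}
  cell(1,2) ab: {S}
  cell(0,2) aab: {S}

S ∈ T[0,2] ⇒ YES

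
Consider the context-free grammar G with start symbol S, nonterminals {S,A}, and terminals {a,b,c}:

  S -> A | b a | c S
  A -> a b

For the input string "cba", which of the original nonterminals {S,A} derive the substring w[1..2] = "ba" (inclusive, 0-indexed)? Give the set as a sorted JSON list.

CNF form of G:
  S -> T0 T1 | T1 T0 | T2 S
  A -> T0 T1
  T0 -> a
  T1 -> b
  T2 -> c

Fill CYK table bottom-up (cells [i..j] with 1 ≤ i ≤ j ≤ 2 only):
  cell(1,1) b: {T1}  orig:{}
  cell(2,2) a: {T0}  orig:{}
  cell(1,2) ba: {S}

Original NTs in T[1,2] deriving "ba": ["S"]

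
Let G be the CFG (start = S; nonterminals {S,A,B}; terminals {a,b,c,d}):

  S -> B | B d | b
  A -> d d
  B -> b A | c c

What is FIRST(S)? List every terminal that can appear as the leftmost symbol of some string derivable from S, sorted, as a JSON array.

FIRST iteration:
round 1:
  A via A→d d: +{d}
  B via B→b A: +{b}
  B via B→c c: +{c}
  S via S→B: +{b,c}
  S: {b,c}  A: {d}  B: {b,c}
round 2: done
  S: {b,c}  A: {d}  B: {b,c}

FIRST(S) = ["b", "c"]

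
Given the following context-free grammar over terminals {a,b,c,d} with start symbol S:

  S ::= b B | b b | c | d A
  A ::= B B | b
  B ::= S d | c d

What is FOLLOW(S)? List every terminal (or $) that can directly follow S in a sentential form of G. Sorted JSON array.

FIRST iteration:
pass 1:
  A via A→b: +{b}
  B via B→c d: +{c}
  S via S→b B: +{b}
  S via S→c: +{c}
  S via S→d A: +{d}
  S: {b,c,d}  A: {b}  B: {c}
pass 2:
  A via A→B B: +{c}
  B via B→S d: +{b,d}
  S: {b,c,d}  A: {b,c}  B: {b,c,d}
pass 3:
  A via A→B B: +{d}
  S: {b,c,d}  A: {b,c,d}  B: {b,c,d}
pass 4: (no change)
  S: {b,c,d}  A: {b,c,d}  B: {b,c,d}

FOLLOW sets:
seed FOLLOW(S) with $
pass 1:
  A→B B: FOLLOW(B) ⊇ FIRST(B) = {b,c,d}; new: +{b,c,d}
  B→S d: FOLLOW(S) ⊇ FIRST(d) = {d}; new: +{d}
  S→b B: FOLLOW(B) ⊇ FOLLOW(S) ⊇ {$,d}; new: +{$}
  S→d A: FOLLOW(A) ⊇ FOLLOW(S) ⊇ {$,d}; new: +{$,d}
  S: {$,d}  A: {$,d}  B: {$,b,c,d}
pass 2: (stable)
  S: {$,d}  A: {$,d}  B: {$,b,c,d}

FOLLOW(S) = ["$", "d"]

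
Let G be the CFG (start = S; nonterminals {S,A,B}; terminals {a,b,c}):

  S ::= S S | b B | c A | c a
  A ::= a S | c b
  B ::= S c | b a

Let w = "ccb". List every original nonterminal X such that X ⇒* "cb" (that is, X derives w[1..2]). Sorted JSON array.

Convert to CNF:
  S -> S S | T1 A | T1 T0 | T2 B
  A -> T0 S | T1 T2
  B -> S T1 | T2 T0
  T0 -> a
  T1 -> c
  T2 -> b

Fill CYK table bottom-up, restricted to cells inside w[1..2]:
  cell(1,1) c: {T1}  orig:{}
  cell(2,2) b: {T2}  orig:{}
  cell(1,2) cb: {A}

Original NTs in T[1,2] deriving "cb": ["A"]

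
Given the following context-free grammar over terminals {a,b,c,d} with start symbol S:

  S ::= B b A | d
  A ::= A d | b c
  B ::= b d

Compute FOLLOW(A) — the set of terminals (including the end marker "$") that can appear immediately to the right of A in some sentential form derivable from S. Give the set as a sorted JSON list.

FIRST iteration:
[1]
  A via A→b c: +{b}
  B via B→b d: +{b}
  S via S→B b A: +{b}
  S via S→d: +{d}
  FIRST[S]={b,d}  FIRST[A]={b}  FIRST[B]={b}
[2] done
  FIRST[S]={b,d}  FIRST[A]={b}  FIRST[B]={b}

FOLLOW sets:
seed FOLLOW(S) with $
[1]
  A→A d: FOLLOW(A) ⊇ FIRST(d) = {d}; new: +{d}
  S→B b A: FOLLOW(B) ⊇ FIRST(b) = {b}; new: +{b}
  S→B b A: FOLLOW(A) ⊇ FOLLOW(S) ⊇ {$}; new: +{$}
  FOLLOW[S]={$}  FOLLOW[A]={$,d}  FOLLOW[B]={b}
[2] done
  FOLLOW[S]={$}  FOLLOW[A]={$,d}  FOLLOW[B]={b}

FOLLOW(A) = ["$", "d"]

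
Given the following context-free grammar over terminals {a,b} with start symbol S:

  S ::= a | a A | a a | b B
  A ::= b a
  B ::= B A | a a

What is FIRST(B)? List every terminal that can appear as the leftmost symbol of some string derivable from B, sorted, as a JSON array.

FIRST iteration:
iter 1:
  A via A→b a: +{b}
  B via B→a a: +{a}
  S via S→a: +{a}
  S via S→b B: +{b}
  FIRST(S)={a,b}  FIRST(A)={b}  FIRST(B)={a}
iter 2: — fixpoint
  FIRST(S)={a,b}  FIRST(A)={b}  FIRST(B)={a}

FIRST(B) = ["a"]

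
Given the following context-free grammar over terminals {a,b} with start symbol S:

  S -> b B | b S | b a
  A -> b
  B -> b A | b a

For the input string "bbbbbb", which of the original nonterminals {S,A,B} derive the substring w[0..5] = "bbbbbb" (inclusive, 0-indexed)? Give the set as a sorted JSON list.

Convert to CNF:
  S -> T0 B | T0 S | T0 T1
  A -> b
  B -> T0 A | T0 T1
  T0 -> b
  T1 -> a

CYK fill (cells [i..j] with 0 ≤ i ≤ j ≤ 5 only):
  [0..0]={A,T0}  "b"  orig:{A}
  [1..1]={A,T0}  "b"  orig:{A}
  [2..2]={A,T0}  "b"  orig:{A}
  [3..3]={A,T0}  "b"  orig:{A}
  [4..4]={A,T0}  "b"  orig:{A}
  [5..5]={A,T0}  "b"  orig:{A}
  [0..1]={B}  "bb"
  [1..2]={B}  "bb"
  [2..3]={B}  "bb"
  [3..4]={B}  "bb"
  [4..5]={B}  "bb"
  [0..2]={S}  "bbb"
  [1..3]={S}  "bbb"
  [2..4]={S}  "bbb"
  [3..5]={S}  "bbb"
  [0..3]={S}  "bbbb"
  [1..4]={S}  "bbbb"
  [2..5]={S}  "bbbb"
  [0..4]={S}  "bbbbb"
  [1..5]={S}  "bbbbb"
  [0..5]={S}  "bbbbbb"

Original NTs in T[0,5] deriving "bbbbbb": ["S"]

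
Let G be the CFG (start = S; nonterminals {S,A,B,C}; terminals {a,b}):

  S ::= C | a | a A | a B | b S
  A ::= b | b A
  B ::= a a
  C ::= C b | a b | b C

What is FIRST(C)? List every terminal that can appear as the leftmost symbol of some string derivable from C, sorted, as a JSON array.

Compute FIRST by fixpoint:
[1]
  A via A→b: +{b}
  B via B→a a: +{a}
  C via C→a b: +{a}
  C via C→b C: +{b}
  S via S→C: +{a,b}
  FIRST[S]={a,b}  FIRST[A]={b}  FIRST[B]={a}  FIRST[C]={a,b}
[2] (no change)
  FIRST[S]={a,b}  FIRST[A]={b}  FIRST[B]={a}  FIRST[C]={a,b}

FIRST(C) = ["a", "b"]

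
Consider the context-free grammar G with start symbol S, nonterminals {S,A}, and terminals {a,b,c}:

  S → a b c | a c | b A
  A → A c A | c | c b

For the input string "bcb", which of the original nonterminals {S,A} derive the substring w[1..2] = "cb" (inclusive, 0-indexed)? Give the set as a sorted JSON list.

CNF form of G:
  S -> T1 A | T2 T0 | T2 X4
  A -> A X3 | T0 T1 | c
  T0 -> c
  T1 -> b
  T2 -> a
  X3 -> T0 A
  X4 -> T1 T0

Fill CYK table bottom-up — only the sub-triangle for w[1..2]:
  cell(1,1) c: {A,T0}  orig:{A}
  cell(2,2) b: {T1}  orig:{}
  cell(1,2) cb: {A}

Original NTs in T[1,2] deriving "cb": ["A"]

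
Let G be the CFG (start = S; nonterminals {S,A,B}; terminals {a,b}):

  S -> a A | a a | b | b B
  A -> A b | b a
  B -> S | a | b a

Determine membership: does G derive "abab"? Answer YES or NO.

Convert to CNF:
  S -> T0 B | T1 A | T1 T1 | b
  A -> A T0 | T0 T1
  B -> T0 B | T0 T1 | T1 A | T1 T1 | a | b
  T0 -> b
  T1 -> a

CYK fill:
  [0..0]={B,T1}  "a"  orig:{B}
  [1..1]={B,S,T0}  "b"  orig:{B,S}
  [2..2]={B,T1}  "a"  orig:{B}
  [3..3]={B,S,T0}  "b"  orig:{B,S}
  [0..1]=∅  "ab"
  [1..2]={A,B,S}  "ba"
  [2..3]=∅  "ab"
  [0..2]={B,S}  "aba"
  [1..3]={A}  "bab"
  [0..3]={B,S}  "abab"

S ∈ T[0,3] ⇒ YES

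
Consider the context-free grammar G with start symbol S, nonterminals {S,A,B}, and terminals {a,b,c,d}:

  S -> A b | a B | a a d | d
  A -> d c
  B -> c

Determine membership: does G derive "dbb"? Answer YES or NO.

Convert to CNF:
  S -> A T2 | T3 B | T3 X4 | d
  A -> T0 T1
  B -> c
  T0 -> d
  T1 -> c
  T2 -> b
  T3 -> a
  X4 -> T3 T0

CYK table (by increasing span):
  [0..0]={S,T0}  "d"  orig:{S}
  [1..1]={T2}  "b"  orig:{}
  [2..2]={T2}  "b"  orig:{}
  [0..1]=∅  "db"
  [1..2]=∅  "bb"
  [0..2]=∅  "dbb"

S ∉ T[0,2] ⇒ NO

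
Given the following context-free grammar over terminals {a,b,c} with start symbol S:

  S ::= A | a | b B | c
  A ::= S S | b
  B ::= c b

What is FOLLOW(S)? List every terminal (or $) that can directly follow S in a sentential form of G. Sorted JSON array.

FIRST sets, iterate to fixpoint:
[1]
  A via A→b: +{b}
  B via B→c b: +{c}
  S via S→A: +{b}
  S via S→a: +{a}
  S via S→c: +{c}
  FIRST[S]={a,b,c}  FIRST[A]={b}  FIRST[B]={c}
[2]
  A via A→S S: +{a,c}
  FIRST[S]={a,b,c}  FIRST[A]={a,b,c}  FIRST[B]={c}
[3] — fixpoint
  FIRST[S]={a,b,c}  FIRST[A]={a,b,c}  FIRST[B]={c}

Compute FOLLOW by fixpoint:
seed FOLLOW(S) with $
round 1:
  A→S S: FOLLOW(S) ⊇ FIRST(S) = {a,b,c}; new: +{a,b,c}
  S→A: FOLLOW(A) ⊇ FOLLOW(S) ⊇ {$,a,b,c}; new: +{$,a,b,c}
  S→b B: FOLLOW(B) ⊇ FOLLOW(S) ⊇ {$,a,b,c}; new: +{$,a,b,c}
  FOLLOW(S)={$,a,b,c}  FOLLOW(A)={$,a,b,c}  FOLLOW(B)={$,a,b,c}
round 2: — fixpoint
  FOLLOW(S)={$,a,b,c}  FOLLOW(A)={$,a,b,c}  FOLLOW(B)={$,a,b,c}

FOLLOW(S) = ["$", "a", "b", "c"]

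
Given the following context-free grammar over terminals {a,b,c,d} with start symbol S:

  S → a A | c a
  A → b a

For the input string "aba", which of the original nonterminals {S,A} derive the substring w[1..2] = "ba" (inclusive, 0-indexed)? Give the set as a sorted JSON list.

Convert to CNF:
  S -> T1 A | T2 T1
  A -> T0 T1
  T0 -> b
  T1 -> a
  T2 -> c

CYK fill, restricted to cells inside w[1..2]:
  [1..1]={T0}  "b"  orig:{}
  [2..2]={T1}  "a"  orig:{}
  [1..2]={A}  "ba"

Original NTs in T[1,2] deriving "ba": ["A"]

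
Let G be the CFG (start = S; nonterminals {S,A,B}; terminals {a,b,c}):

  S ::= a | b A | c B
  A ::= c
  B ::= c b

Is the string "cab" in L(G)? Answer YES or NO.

Convert to CNF:
  S -> T0 B | T1 A | a
  A -> c
  B -> T0 T1
  T0 -> c
  T1 -> b

CYK fill:
  T[0,0] 'c' = {A,T0}  orig:{A}
  T[1,1] 'a' = {S}
  T[2,2] 'b' = {T1}  orig:{}
  T[0,1] 'ca' = ∅
  T[1,2] 'ab' = ∅
  T[0,2] 'cab' = ∅

S ∉ T[0,2] ⇒ NO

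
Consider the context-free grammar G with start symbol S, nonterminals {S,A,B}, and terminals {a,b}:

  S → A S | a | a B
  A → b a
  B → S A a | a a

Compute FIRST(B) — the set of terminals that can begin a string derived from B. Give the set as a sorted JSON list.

Compute FIRST by fixpoint:
round 1:
  A via A→b a: +{b}
  B via B→a a: +{a}
  S via S→A S: +{b}
  S via S→a: +{a}
  S: {a,b}  A: {b}  B: {a}
round 2:
  B via B→S A a: +{b}
  S: {a,b}  A: {b}  B: {a,b}
round 3: — fixpoint
  S: {a,b}  A: {b}  B: {a,b}

FIRST(B) = ["a", "b"]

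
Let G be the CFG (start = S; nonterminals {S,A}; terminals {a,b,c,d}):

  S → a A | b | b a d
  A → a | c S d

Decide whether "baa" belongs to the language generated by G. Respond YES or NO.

CNF form of G:
  S -> T2 A | T3 X5 | b
  A -> T0 X4 | a
  T0 -> c
  T1 -> d
  T2 -> a
  T3 -> b
  X4 -> S T1
  X5 -> T2 T1

CYK fill:
  [0..0]={S,T3}  "b"  orig:{S}
  [1..1]={A,T2}  "a"  orig:{A}
  [2..2]={A,T2}  "a"  orig:{A}
  [0..1]=∅  "ba"
  [1..2]={S}  "aa"
  [0..2]=∅  "baa"

S ∉ T[0,2] ⇒ NO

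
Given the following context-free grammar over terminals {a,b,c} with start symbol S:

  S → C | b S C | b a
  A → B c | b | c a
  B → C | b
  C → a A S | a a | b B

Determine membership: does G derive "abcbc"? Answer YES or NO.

CNF form of G:
  S -> T1 T1 | T1 X5 | T2 B | T2 T1 | T2 X6
  A -> B T0 | T0 T1 | b
  B -> T1 T1 | T1 X3 | T2 B | b
  C -> T1 T1 | T1 X4 | T2 B
  T0 -> c
  T1 -> a
  T2 -> b
  X3 -> A S
  X4 -> A S
  X5 -> A S
  X6 -> S C

CYK fill:
  T[0,0] 'a' = {T1}  orig:{}
  T[1,1] 'b' = {A,B,T2}  orig:{A,B}
  T[2,2] 'c' = {T0}  orig:{}
  T[3,3] 'b' = {A,B,T2}  orig:{A,B}
  T[4,4] 'c' = {T0}  orig:{}
  T[0,1] 'ab' = ∅
  T[1,2] 'bc' = {A}
  T[2,3] 'cb' = ∅
  T[3,4] 'bc' = {A}
  T[0,2] 'abc' = ∅
  T[1,3] 'bcb' = ∅
  T[2,4] 'cbc' = ∅
  T[0,3] 'abcb' = ∅
  T[1,4] 'bcbc' = ∅
  T[0,4] 'abcbc' = ∅

S ∉ T[0,4] ⇒ NO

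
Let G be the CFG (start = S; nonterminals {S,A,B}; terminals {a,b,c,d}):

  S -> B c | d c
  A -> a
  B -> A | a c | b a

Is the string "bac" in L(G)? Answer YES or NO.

CNF form of G:
  S -> B T1 | T3 T1
  A -> a
  B -> T0 T1 | T2 T0 | a
  T0 -> a
  T1 -> c
  T2 -> b
  T3 -> d

Fill CYK table bottom-up:
  cell(0,0) b: {T2}  orig:{}
  cell(1,1) a: {A,B,T0}  orig:{A,B}
  cell(2,2) c: {T1}  orig:{}
  cell(0,1) ba: {B}
  cell(1,2) ac: {B,S}
  cell(0,2) bac: {S}

S ∈ T[0,2] ⇒ YES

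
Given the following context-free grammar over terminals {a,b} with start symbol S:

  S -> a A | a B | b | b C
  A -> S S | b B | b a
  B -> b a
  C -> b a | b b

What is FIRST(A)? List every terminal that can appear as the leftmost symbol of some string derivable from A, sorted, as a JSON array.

FIRST sets, iterate to fixpoint:
[1]
  A via A→b B: +{b}
  B via B→b a: +{b}
  C via C→b a: +{b}
  S via S→a A: +{a}
  S via S→b: +{b}
  FIRST[S]={a,b}  FIRST[A]={b}  FIRST[B]={b}  FIRST[C]={b}
[2]
  A via A→S S: +{a}
  FIRST[S]={a,b}  FIRST[A]={a,b}  FIRST[B]={b}  FIRST[C]={b}
[3] (no change)
  FIRST[S]={a,b}  FIRST[A]={a,b}  FIRST[B]={b}  FIRST[C]={b}

FIRST(A) = ["a", "b"]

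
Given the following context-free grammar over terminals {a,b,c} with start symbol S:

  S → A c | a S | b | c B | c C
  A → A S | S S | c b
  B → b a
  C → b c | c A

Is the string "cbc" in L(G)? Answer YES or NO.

CNF form of G:
  S -> A T0 | T0 B | T0 C | T2 S | b
  A -> A S | S S | T0 T1
  B -> T1 T2
  C -> T0 A | T1 T0
  T0 -> c
  T1 -> b
  T2 -> a

Fill CYK table bottom-up:
  T[0,0] 'c' = {T0}  orig:{}
  T[1,1] 'b' = {S,T1}  orig:{S}
  T[2,2] 'c' = {T0}  orig:{}
  T[0,1] 'cb' = {A}
  T[1,2] 'bc' = {C}
  T[0,2] 'cbc' = {S}

S ∈ T[0,2] ⇒ YES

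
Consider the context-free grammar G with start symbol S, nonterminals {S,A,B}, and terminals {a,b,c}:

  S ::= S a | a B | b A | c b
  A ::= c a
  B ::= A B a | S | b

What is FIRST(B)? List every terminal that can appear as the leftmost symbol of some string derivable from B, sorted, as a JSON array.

Compute FIRST by fixpoint:
[1]
  A via A→c a: +{c}
  B via B→A B a: +{c}
  B via B→b: +{b}
  S via S→a B: +{a}
  S via S→b A: +{b}
  S via S→c b: +{c}
  S: {a,b,c}  A: {c}  B: {b,c}
[2]
  B via B→S: +{a}
  S: {a,b,c}  A: {c}  B: {a,b,c}
[3] (no change)
  S: {a,b,c}  A: {c}  B: {a,b,c}

FIRST(B) = ["a", "b", "c"]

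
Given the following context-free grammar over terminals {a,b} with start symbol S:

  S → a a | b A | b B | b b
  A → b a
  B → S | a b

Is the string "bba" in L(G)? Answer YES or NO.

CNF form of G:
  S -> T0 A | T0 B | T0 T0 | T1 T1
  A -> T0 T1
  B -> T0 A | T0 B | T0 T0 | T1 T0 | T1 T1
  T0 -> b
  T1 -> a

CYK fill:
  T[0,0] 'b' = {T0}  orig:{}
  T[1,1] 'b' = {T0}  orig:{}
  T[2,2] 'a' = {T1}  orig:{}
  T[0,1] 'bb' = {B,S}
  T[1,2] 'ba' = {A}
  T[0,2] 'bba' = {B,S}

S ∈ T[0,2] ⇒ YES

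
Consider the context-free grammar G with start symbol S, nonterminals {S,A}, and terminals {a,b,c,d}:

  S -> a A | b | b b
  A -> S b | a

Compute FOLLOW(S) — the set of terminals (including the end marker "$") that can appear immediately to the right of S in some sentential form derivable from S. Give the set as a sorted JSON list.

Compute FIRST by fixpoint:
[1]
  A via A→a: +{a}
  S via S→a A: +{a}
  S via S→b: +{b}
  FIRST[S]={a,b}  FIRST[A]={a}
[2]
  A via A→S b: +{b}
  FIRST[S]={a,b}  FIRST[A]={a,b}
[3] done
  FIRST[S]={a,b}  FIRST[A]={a,b}

FOLLOW sets:
FOLLOW(S) := {$}
pass 1:
  A→S b: FOLLOW(S) ⊇ FIRST(b) = {b}; new: +{b}
  S→a A: FOLLOW(A) ⊇ FOLLOW(S) ⊇ {$,b}; new: +{$,b}
  S: {$,b}  A: {$,b}
pass 2: — fixpoint
  S: {$,b}  A: {$,b}

FOLLOW(S) = ["$", "b"]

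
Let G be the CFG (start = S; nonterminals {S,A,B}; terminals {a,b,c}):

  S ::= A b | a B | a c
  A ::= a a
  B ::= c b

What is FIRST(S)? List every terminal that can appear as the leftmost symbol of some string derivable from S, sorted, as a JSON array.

Compute FIRST by fixpoint:
iter 1:
  A via A→a a: +{a}
  B via B→c b: +{c}
  S via S→A b: +{a}
  FIRST[S]={a}  FIRST[A]={a}  FIRST[B]={c}
iter 2: done
  FIRST[S]={a}  FIRST[A]={a}  FIRST[B]={c}

FIRST(S) = ["a"]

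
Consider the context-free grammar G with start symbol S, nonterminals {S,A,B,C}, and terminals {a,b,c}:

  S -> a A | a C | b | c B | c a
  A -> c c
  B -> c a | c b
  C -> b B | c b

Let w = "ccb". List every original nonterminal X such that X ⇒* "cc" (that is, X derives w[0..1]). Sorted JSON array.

Convert to CNF:
  S -> T0 B | T0 T1 | T1 A | T1 C | b
  A -> T0 T0
  B -> T0 T1 | T0 T2
  C -> T0 T2 | T2 B
  T0 -> c
  T1 -> a
  T2 -> b

CYK table (by increasing span) — only the sub-triangle for w[0..1]:
  T[0,0] 'c' = {T0}  orig:{}
  T[1,1] 'c' = {T0}  orig:{}
  T[0,1] 'cc' = {A}

Original NTs in T[0,1] deriving "cc": ["A"]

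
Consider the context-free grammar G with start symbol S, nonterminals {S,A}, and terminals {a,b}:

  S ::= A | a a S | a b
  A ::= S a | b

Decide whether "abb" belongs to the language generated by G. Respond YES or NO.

Convert to CNF:
  S -> S T0 | T0 T1 | T0 X2 | b
  A -> S T0 | b
  T0 -> a
  T1 -> b
  X2 -> T0 S

CYK fill:
  cell(0,0) a: {T0}  orig:{}
  cell(1,1) b: {A,S,T1}  orig:{A,S}
  cell(2,2) b: {A,S,T1}  orig:{A,S}
  cell(0,1) ab: {S,X2}  orig:{S}
  cell(1,2) bb: ∅
  cell(0,2) abb: ∅

S ∉ T[0,2] ⇒ NO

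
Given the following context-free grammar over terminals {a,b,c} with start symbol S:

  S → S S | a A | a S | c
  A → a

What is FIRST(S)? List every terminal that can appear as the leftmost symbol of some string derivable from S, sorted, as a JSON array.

FIRST sets, iterate to fixpoint:
iter 1:
  A via A→a: +{a}
  S via S→a A: +{a}
  S via S→c: +{c}
  FIRST(S)={a,c}  FIRST(A)={a}
iter 2: (no change)
  FIRST(S)={a,c}  FIRST(A)={a}

FIRST(S) = ["a", "c"]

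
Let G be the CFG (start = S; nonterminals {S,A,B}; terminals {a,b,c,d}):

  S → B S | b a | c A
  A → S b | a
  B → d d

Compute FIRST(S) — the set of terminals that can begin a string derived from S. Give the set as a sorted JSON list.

FIRST iteration:
[1]
  A via A→a: +{a}
  B via B→d d: +{d}
  S via S→B S: +{d}
  S via S→b a: +{b}
  S via S→c A: +{c}
  FIRST[S]={b,c,d}  FIRST[A]={a}  FIRST[B]={d}
[2]
  A via A→S b: +{b,c,d}
  FIRST[S]={b,c,d}  FIRST[A]={a,b,c,d}  FIRST[B]={d}
[3] — fixpoint
  FIRST[S]={b,c,d}  FIRST[A]={a,b,c,d}  FIRST[B]={d}

FIRST(S) = ["b", "c", "d"]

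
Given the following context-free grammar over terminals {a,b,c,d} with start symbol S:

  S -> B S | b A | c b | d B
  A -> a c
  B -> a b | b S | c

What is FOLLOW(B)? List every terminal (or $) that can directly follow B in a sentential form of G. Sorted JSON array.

Compute FIRST by fixpoint:
pass 1:
  A via A→a c: +{a}
  B via B→a b: +{a}
  B via B→b S: +{b}
  B via B→c: +{c}
  S via S→B S: +{a,b,c}
  S via S→d B: +{d}
  S: {a,b,c,d}  A: {a}  B: {a,b,c}
pass 2: (stable)
  S: {a,b,c,d}  A: {a}  B: {a,b,c}

FOLLOW iteration:
initialize: $ ∈ FOLLOW(S)
pass 1:
  S→B S: FOLLOW(B) ⊇ FIRST(S) = {a,b,c,d}; new: +{a,b,c,d}
  S→b A: FOLLOW(A) ⊇ FOLLOW(S) ⊇ {$}; new: +{$}
  S→d B: FOLLOW(B) ⊇ FOLLOW(S) ⊇ {$}; new: +{$}
  S: {$}  A: {$}  B: {$,a,b,c,d}
pass 2:
  B→b S: FOLLOW(S) ⊇ FOLLOW(B) ⊇ {$,a,b,c,d}; new: +{a,b,c,d}
  S→b A: FOLLOW(A) ⊇ FOLLOW(S) ⊇ {$,a,b,c,d}; new: +{a,b,c,d}
  S: {$,a,b,c,d}  A: {$,a,b,c,d}  B: {$,a,b,c,d}
pass 3: — fixpoint
  S: {$,a,b,c,d}  A: {$,a,b,c,d}  B: {$,a,b,c,d}

FOLLOW(B) = ["$", "a", "b", "c", "d"]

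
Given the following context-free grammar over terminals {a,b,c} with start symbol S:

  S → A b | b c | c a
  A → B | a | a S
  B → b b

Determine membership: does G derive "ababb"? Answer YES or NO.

CNF form of G:
  S -> A T1 | T1 T2 | T2 T0
  A -> T0 S | T1 T1 | a
  B -> T1 T1
  T0 -> a
  T1 -> b
  T2 -> c

CYK fill:
  cell(0,0) a: {A,T0}  orig:{A}
  cell(1,1) b: {T1}  orig:{}
  cell(2,2) a: {A,T0}  orig:{A}
  cell(3,3) b: {T1}  orig:{}
  cell(4,4) b: {T1}  orig:{}
  cell(0,1) ab: {S}
  cell(1,2) ba: ∅
  cell(2,3) ab: {S}
  cell(3,4) bb: {A,B}
  cell(0,2) aba: ∅
  cell(1,3) bab: ∅
  cell(2,4) abb: ∅
  cell(0,3) abab: ∅
  cell(1,4) babb: ∅
  cell(0,4) ababb: ∅

S ∉ T[0,4] ⇒ NO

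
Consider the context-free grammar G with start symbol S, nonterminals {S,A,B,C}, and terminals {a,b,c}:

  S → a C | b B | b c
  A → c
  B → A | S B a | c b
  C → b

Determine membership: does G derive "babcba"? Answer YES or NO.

CNF form of G:
  S -> T0 C | T2 B | T2 T1
  A -> c
  B -> S X3 | T1 T2 | c
  C -> b
  T0 -> a
  T1 -> c
  T2 -> b
  X3 -> B T0

CYK table (by increasing span):
  cell(0,0) b: {C,T2}  orig:{C}
  cell(1,1) a: {T0}  orig:{}
  cell(2,2) b: {C,T2}  orig:{C}
  cell(3,3) c: {A,B,T1}  orig:{A,B}
  cell(4,4) b: {C,T2}  orig:{C}
  cell(5,5) a: {T0}  orig:{}
  cell(0,1) ba: ∅
  cell(1,2) ab: {S}
  cell(2,3) bc: {S}
  cell(3,4) cb: {B}
  cell(4,5) ba: ∅
  cell(0,2) bab: ∅
  cell(1,3) abc: ∅
  cell(2,4) bcb: {S}
  cell(3,5) cba: {X3}  orig:{}
  cell(0,3) babc: ∅
  cell(1,4) abcb: ∅
  cell(2,5) bcba: ∅
  cell(0,4) babcb: ∅
  cell(1,5) abcba: {B}
  cell(0,5) babcba: {S}

S ∈ T[0,5] ⇒ YES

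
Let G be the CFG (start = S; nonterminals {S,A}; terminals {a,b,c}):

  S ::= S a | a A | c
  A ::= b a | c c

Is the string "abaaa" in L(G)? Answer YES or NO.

Convert to CNF:
  S -> S T1 | T1 A | c
  A -> T0 T1 | T2 T2
  T0 -> b
  T1 -> a
  T2 -> c

Fill CYK table bottom-up:
  T[0,0] 'a' = {T1}  orig:{}
  T[1,1] 'b' = {T0}  orig:{}
  T[2,2] 'a' = {T1}  orig:{}
  T[3,3] 'a' = {T1}  orig:{}
  T[4,4] 'a' = {T1}  orig:{}
  T[0,1] 'ab' = ∅
  T[1,2] 'ba' = {A}
  T[2,3] 'aa' = ∅
  T[3,4] 'aa' = ∅
  T[0,2] 'aba' = {S}
  T[1,3] 'baa' = ∅
  T[2,4] 'aaa' = ∅
  T[0,3] 'abaa' = {S}
  T[1,4] 'baaa' = ∅
  T[0,4] 'abaaa' = {S}

S ∈ T[0,4] ⇒ YES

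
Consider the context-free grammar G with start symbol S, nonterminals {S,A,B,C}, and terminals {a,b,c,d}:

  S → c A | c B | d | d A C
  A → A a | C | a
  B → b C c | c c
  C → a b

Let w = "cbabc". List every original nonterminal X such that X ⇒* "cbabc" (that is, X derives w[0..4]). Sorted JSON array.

Convert to CNF:
  S -> T2 A | T2 B | T3 X5 | d
  A -> A T0 | T0 T1 | a
  B -> T1 X4 | T2 T2
  C -> T0 T1
  T0 -> a
  T1 -> b
  T2 -> c
  T3 -> d
  X4 -> C T2
  X5 -> A C

Fill CYK table bottom-up — only the sub-triangle for w[0..4]:
  T[0,0] 'c' = {T2}  orig:{}
  T[1,1] 'b' = {T1}  orig:{}
  T[2,2] 'a' = {A,T0}  orig:{A}
  T[3,3] 'b' = {T1}  orig:{}
  T[4,4] 'c' = {T2}  orig:{}
  T[0,1] 'cb' = ∅
  T[1,2] 'ba' = ∅
  T[2,3] 'ab' = {A,C}
  T[3,4] 'bc' = ∅
  T[0,2] 'cba' = ∅
  T[1,3] 'bab' = ∅
  T[2,4] 'abc' = {X4}  orig:{}
  T[0,3] 'cbab' = ∅
  T[1,4] 'babc' = {B}
  T[0,4] 'cbabc' = {S}

Original NTs in T[0,4] deriving "cbabc": ["S"]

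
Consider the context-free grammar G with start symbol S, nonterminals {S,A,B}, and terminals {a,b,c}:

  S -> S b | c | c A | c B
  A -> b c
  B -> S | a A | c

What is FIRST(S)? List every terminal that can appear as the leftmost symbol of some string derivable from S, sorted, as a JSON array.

FIRST iteration:
[1]
  A via A→b c: +{b}
  B via B→a A: +{a}
  B via B→c: +{c}
  S via S→c: +{c}
  S: {c}  A: {b}  B: {a,c}
[2] — fixpoint
  S: {c}  A: {b}  B: {a,c}

FIRST(S) = ["c"]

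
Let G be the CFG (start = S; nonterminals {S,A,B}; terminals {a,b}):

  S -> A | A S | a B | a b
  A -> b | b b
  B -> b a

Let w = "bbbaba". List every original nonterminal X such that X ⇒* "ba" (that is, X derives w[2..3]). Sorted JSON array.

Convert to CNF:
  S -> A S | T0 T0 | T1 B | T1 T0 | b
  A -> T0 T0 | b
  B -> T0 T1
  T0 -> b
  T1 -> a

CYK table (by increasing span) (cells [i..j] with 2 ≤ i ≤ j ≤ 3 only):
  cell(2,2) b: {A,S,T0}  orig:{A,S}
  cell(3,3) a: {T1}  orig:{}
  cell(2,3) ba: {B}

Original NTs in T[2,3] deriving "ba": ["B"]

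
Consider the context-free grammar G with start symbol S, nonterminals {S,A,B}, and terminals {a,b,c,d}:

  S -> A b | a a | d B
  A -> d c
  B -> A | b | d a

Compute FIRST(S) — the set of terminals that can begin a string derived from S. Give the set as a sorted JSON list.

FIRST sets, iterate to fixpoint:
pass 1:
  A via A→d c: +{d}
  B via B→A: +{d}
  B via B→b: +{b}
  S via S→A b: +{d}
  S via S→a a: +{a}
  FIRST[S]={a,d}  FIRST[A]={d}  FIRST[B]={b,d}
pass 2: (no change)
  FIRST[S]={a,d}  FIRST[A]={d}  FIRST[B]={b,d}

FIRST(S) = ["a", "d"]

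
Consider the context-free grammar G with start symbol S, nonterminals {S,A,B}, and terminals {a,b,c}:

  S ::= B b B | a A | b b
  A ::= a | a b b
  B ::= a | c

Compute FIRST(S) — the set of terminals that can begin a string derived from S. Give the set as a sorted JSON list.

Compute FIRST by fixpoint:
[1]
  A via A→a: +{a}
  B via B→a: +{a}
  B via B→c: +{c}
  S via S→B b B: +{a,c}
  S via S→b b: +{b}
  FIRST(S)={a,b,c}  FIRST(A)={a}  FIRST(B)={a,c}
[2] (no change)
  FIRST(S)={a,b,c}  FIRST(A)={a}  FIRST(B)={a,c}

FIRST(S) = ["a", "b", "c"]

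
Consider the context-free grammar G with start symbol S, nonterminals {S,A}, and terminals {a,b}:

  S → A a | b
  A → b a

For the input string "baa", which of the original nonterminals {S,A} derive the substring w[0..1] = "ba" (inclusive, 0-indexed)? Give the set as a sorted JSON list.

CNF form of G:
  S -> A T1 | b
  A -> T0 T1
  T0 -> b
  T1 -> a

Fill CYK table bottom-up — only the sub-triangle for w[0..1]:
  cell(0,0) b: {S,T0}  orig:{S}
  cell(1,1) a: {T1}  orig:{}
  cell(0,1) ba: {A}

Original NTs in T[0,1] deriving "ba": ["A"]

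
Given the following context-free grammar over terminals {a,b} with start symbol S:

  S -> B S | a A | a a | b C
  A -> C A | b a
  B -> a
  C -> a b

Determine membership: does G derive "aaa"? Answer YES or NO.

Convert to CNF:
  S -> B S | T0 C | T1 A | T1 T1
  A -> C A | T0 T1
  B -> a
  C -> T1 T0
  T0 -> b
  T1 -> a

CYK table (by increasing span):
  cell(0,0) a: {B,T1}  orig:{B}
  cell(1,1) a: {B,T1}  orig:{B}
  cell(2,2) a: {B,T1}  orig:{B}
  cell(0,1) aa: {S}
  cell(1,2) aa: {S}
  cell(0,2) aaa: {S}

S ∈ T[0,2] ⇒ YES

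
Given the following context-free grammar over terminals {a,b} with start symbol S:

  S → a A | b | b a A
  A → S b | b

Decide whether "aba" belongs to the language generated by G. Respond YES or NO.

CNF form of G:
  S -> T0 X2 | T1 A | b
  A -> S T0 | b
  T0 -> b
  T1 -> a
  X2 -> T1 A

Fill CYK table bottom-up:
  [0..0]={T1}  "a"  orig:{}
  [1..1]={A,S,T0}  "b"  orig:{A,S}
  [2..2]={T1}  "a"  orig:{}
  [0..1]={S,X2}  "ab"  orig:{S}
  [1..2]=∅  "ba"
  [0..2]=∅  "aba"

S ∉ T[0,2] ⇒ NO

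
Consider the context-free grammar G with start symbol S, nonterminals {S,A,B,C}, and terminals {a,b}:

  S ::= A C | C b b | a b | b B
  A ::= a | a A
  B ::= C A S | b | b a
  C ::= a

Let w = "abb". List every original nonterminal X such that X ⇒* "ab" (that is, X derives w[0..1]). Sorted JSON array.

CNF form of G:
  S -> A C | C X3 | T0 T1 | T1 B
  A -> T0 A | a
  B -> C X2 | T1 T0 | b
  C -> a
  T0 -> a
  T1 -> b
  X2 -> A S
  X3 -> T1 T1

CYK table (by increasing span) (cells [i..j] with 0 ≤ i ≤ j ≤ 1 only):
  [0..0]={A,C,T0}  "a"  orig:{A,C}
  [1..1]={B,T1}  "b"  orig:{B}
  [0..1]={S}  "ab"

Original NTs in T[0,1] deriving "ab": ["S"]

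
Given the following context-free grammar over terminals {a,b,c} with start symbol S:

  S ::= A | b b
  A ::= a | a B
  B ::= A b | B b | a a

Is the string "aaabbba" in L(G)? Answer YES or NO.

CNF form of G:
  S -> T0 B | T1 T1 | a
  A -> T0 B | a
  B -> A T1 | B T1 | T0 T0
  T0 -> a
  T1 -> b

CYK table (by increasing span):
  T[0,0] 'a' = {A,S,T0}  orig:{A,S}
  T[1,1] 'a' = {A,S,T0}  orig:{A,S}
  T[2,2] 'a' = {A,S,T0}  orig:{A,S}
  T[3,3] 'b' = {T1}  orig:{}
  T[4,4] 'b' = {T1}  orig:{}
  T[5,5] 'b' = {T1}  orig:{}
  T[6,6] 'a' = {A,S,T0}  orig:{A,S}
  T[0,1] 'aa' = {B}
  T[1,2] 'aa' = {B}
  T[2,3] 'ab' = {B}
  T[3,4] 'bb' = {S}
  T[4,5] 'bb' = {S}
  T[5,6] 'ba' = ∅
  T[0,2] 'aaa' = {A,S}
  T[1,3] 'aab' = {A,B,S}
  T[2,4] 'abb' = {B}
  T[3,5] 'bbb' = ∅
  T[4,6] 'bba' = ∅
  T[0,3] 'aaab' = {A,B,S}
  T[1,4] 'aabb' = {A,B,S}
  T[2,5] 'abbb' = {B}
  T[3,6] 'bbba' = ∅
  T[0,4] 'aaabb' = {A,B,S}
  T[1,5] 'aabbb' = {A,B,S}
  T[2,6] 'abbba' = ∅
  T[0,5] 'aaabbb' = {A,B,S}
  T[1,6] 'aabbba' = ∅
  T[0,6] 'aaabbba' = ∅

S ∉ T[0,6] ⇒ NO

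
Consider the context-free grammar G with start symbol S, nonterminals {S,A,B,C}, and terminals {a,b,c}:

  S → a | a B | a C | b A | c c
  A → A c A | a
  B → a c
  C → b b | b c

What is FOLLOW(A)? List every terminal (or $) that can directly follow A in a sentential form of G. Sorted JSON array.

FIRST sets, iterate to fixpoint:
pass 1:
  A via A→a: +{a}
  B via B→a c: +{a}
  C via C→b b: +{b}
  S via S→a: +{a}
  S via S→b A: +{b}
  S via S→c c: +{c}
  FIRST(S)={a,b,c}  FIRST(A)={a}  FIRST(B)={a}  FIRST(C)={b}
pass 2: — fixpoint
  FIRST(S)={a,b,c}  FIRST(A)={a}  FIRST(B)={a}  FIRST(C)={b}

Compute FOLLOW by fixpoint:
seed FOLLOW(S) with $
round 1:
  A→A c A: FOLLOW(A) ⊇ FIRST(c) = {c}; new: +{c}
  S→a B: FOLLOW(B) ⊇ FOLLOW(S) ⊇ {$}; new: +{$}
  S→a C: FOLLOW(C) ⊇ FOLLOW(S) ⊇ {$}; new: +{$}
  S→b A: FOLLOW(A) ⊇ FOLLOW(S) ⊇ {$}; new: +{$}
  S: {$}  A: {$,c}  B: {$}  C: {$}
round 2: (no change)
  S: {$}  A: {$,c}  B: {$}  C: {$}

FOLLOW(A) = ["$", "c"]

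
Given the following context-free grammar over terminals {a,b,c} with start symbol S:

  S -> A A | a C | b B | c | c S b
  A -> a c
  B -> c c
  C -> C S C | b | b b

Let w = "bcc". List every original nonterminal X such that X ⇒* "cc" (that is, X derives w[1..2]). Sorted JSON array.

CNF form of G:
  S -> A A | T0 C | T1 X4 | T2 B | c
  A -> T0 T1
  B -> T1 T1
  C -> C X3 | T2 T2 | b
  T0 -> a
  T1 -> c
  T2 -> b
  X3 -> S C
  X4 -> S T2

CYK table (by increasing span), restricted to cells inside w[1..2]:
  T[1,1] 'c' = {S,T1}  orig:{S}
  T[2,2] 'c' = {S,T1}  orig:{S}
  T[1,2] 'cc' = {B}

Original NTs in T[1,2] deriving "cc": ["B"]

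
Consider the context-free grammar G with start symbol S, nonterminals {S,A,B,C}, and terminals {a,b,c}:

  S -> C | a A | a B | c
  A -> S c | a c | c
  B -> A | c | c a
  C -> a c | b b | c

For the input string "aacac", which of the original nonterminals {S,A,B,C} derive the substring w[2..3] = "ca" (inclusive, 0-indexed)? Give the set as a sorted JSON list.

Convert to CNF:
  S -> T1 A | T1 B | T1 T0 | T2 T2 | c
  A -> S T0 | T1 T0 | c
  B -> S T0 | T0 T1 | T1 T0 | c
  C -> T1 T0 | T2 T2 | c
  T0 -> c
  T1 -> a
  T2 -> b

CYK fill, restricted to cells inside w[2..3]:
  [2..2]={A,B,C,S,T0}  "c"  orig:{A,B,C,S}
  [3..3]={T1}  "a"  orig:{}
  [2..3]={B}  "ca"

Original NTs in T[2,3] deriving "ca": ["B"]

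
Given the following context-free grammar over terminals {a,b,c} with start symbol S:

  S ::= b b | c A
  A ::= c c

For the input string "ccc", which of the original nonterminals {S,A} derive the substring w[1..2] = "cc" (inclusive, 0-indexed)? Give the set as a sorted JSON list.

Convert to CNF:
  S -> T0 A | T1 T1
  A -> T0 T0
  T0 -> c
  T1 -> b

CYK fill (cells [i..j] with 1 ≤ i ≤ j ≤ 2 only):
  T[1,1] 'c' = {T0}  orig:{}
  T[2,2] 'c' = {T0}  orig:{}
  T[1,2] 'cc' = {A}

Original NTs in T[1,2] deriving "cc": ["A"]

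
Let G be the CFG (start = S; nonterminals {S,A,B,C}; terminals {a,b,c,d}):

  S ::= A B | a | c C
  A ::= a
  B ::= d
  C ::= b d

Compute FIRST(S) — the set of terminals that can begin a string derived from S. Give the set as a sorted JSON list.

Compute FIRST by fixpoint:
[1]
  A via A→a: +{a}
  B via B→d: +{d}
  C via C→b d: +{b}
  S via S→A B: +{a}
  S via S→c C: +{c}
  FIRST(S)={a,c}  FIRST(A)={a}  FIRST(B)={d}  FIRST(C)={b}
[2] done
  FIRST(S)={a,c}  FIRST(A)={a}  FIRST(B)={d}  FIRST(C)={b}

FIRST(S) = ["a", "c"]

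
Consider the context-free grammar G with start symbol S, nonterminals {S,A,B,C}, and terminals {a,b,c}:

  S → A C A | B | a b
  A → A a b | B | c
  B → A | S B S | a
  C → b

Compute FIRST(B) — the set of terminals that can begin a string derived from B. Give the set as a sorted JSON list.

Compute FIRST by fixpoint:
pass 1:
  A via A→c: +{c}
  B via B→A: +{c}
  B via B→a: +{a}
  C via C→b: +{b}
  S via S→A C A: +{c}
  S via S→B: +{a}
  FIRST[S]={a,c}  FIRST[A]={c}  FIRST[B]={a,c}  FIRST[C]={b}
pass 2:
  A via A→B: +{a}
  FIRST[S]={a,c}  FIRST[A]={a,c}  FIRST[B]={a,c}  FIRST[C]={b}
pass 3: (stable)
  FIRST[S]={a,c}  FIRST[A]={a,c}  FIRST[B]={a,c}  FIRST[C]={b}

FIRST(B) = ["a", "c"]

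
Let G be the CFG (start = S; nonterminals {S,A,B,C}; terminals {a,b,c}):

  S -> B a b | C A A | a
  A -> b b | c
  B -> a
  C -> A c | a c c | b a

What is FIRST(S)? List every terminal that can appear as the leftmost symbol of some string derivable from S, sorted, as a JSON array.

Compute FIRST by fixpoint:
round 1:
  A via A→b b: +{b}
  A via A→c: +{c}
  B via B→a: +{a}
  C via C→A c: +{b,c}
  C via C→a c c: +{a}
  S via S→B a b: +{a}
  S via S→C A A: +{b,c}
  FIRST[S]={a,b,c}  FIRST[A]={b,c}  FIRST[B]={a}  FIRST[C]={a,b,c}
round 2: — fixpoint
  FIRST[S]={a,b,c}  FIRST[A]={b,c}  FIRST[B]={a}  FIRST[C]={a,b,c}

FIRST(S) = ["a", "b", "c"]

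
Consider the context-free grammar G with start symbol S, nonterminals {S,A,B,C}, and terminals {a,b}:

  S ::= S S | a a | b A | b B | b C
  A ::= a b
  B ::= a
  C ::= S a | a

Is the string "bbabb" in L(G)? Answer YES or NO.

CNF form of G:
  S -> S S | T0 T0 | T1 A | T1 B | T1 C
  A -> T0 T1
  B -> a
  C -> S T0 | a
  T0 -> a
  T1 -> b

Fill CYK table bottom-up:
  cell(0,0) b: {T1}  orig:{}
  cell(1,1) b: {T1}  orig:{}
  cell(2,2) a: {B,C,T0}  orig:{B,C}
  cell(3,3) b: {T1}  orig:{}
  cell(4,4) b: {T1}  orig:{}
  cell(0,1) bb: ∅
  cell(1,2) ba: {S}
  cell(2,3) ab: {A}
  cell(3,4) bb: ∅
  cell(0,2) bba: ∅
  cell(1,3) bab: {S}
  cell(2,4) abb: ∅
  cell(0,3) bbab: ∅
  cell(1,4) babb: ∅
  cell(0,4) bbabb: ∅

S ∉ T[0,4] ⇒ NO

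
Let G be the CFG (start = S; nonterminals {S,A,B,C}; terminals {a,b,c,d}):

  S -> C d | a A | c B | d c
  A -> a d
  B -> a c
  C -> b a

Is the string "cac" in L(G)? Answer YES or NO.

CNF form of G:
  S -> C T1 | T0 A | T1 T2 | T2 B
  A -> T0 T1
  B -> T0 T2
  C -> T3 T0
  T0 -> a
  T1 -> d
  T2 -> c
  T3 -> b

Fill CYK table bottom-up:
  [0..0]={T2}  "c"  orig:{}
  [1..1]={T0}  "a"  orig:{}
  [2..2]={T2}  "c"  orig:{}
  [0..1]=∅  "ca"
  [1..2]={B}  "ac"
  [0..2]={S}  "cac"

S ∈ T[0,2] ⇒ YES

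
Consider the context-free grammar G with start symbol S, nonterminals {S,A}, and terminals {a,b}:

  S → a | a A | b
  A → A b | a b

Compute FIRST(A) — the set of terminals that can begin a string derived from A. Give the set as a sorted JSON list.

FIRST iteration:
iter 1:
  A via A→a b: +{a}
  S via S→a: +{a}
  S via S→b: +{b}
  FIRST[S]={a,b}  FIRST[A]={a}
iter 2: (stable)
  FIRST[S]={a,b}  FIRST[A]={a}

FIRST(A) = ["a"]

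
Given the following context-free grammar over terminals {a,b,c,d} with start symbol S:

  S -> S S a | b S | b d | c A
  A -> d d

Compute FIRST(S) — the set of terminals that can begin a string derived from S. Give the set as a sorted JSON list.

FIRST iteration:
pass 1:
  A via A→d d: +{d}
  S via S→b S: +{b}
  S via S→c A: +{c}
  FIRST[S]={b,c}  FIRST[A]={d}
pass 2: — fixpoint
  FIRST[S]={b,c}  FIRST[A]={d}

FIRST(S) = ["b", "c"]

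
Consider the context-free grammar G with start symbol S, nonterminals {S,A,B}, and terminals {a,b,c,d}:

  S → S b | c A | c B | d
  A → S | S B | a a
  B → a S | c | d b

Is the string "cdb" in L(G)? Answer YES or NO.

CNF form of G:
  S -> S T0 | T2 A | T2 B | d
  A -> S B | S T0 | T1 T1 | T2 A | T2 B | d
  B -> T1 S | T3 T0 | c
  T0 -> b
  T1 -> a
  T2 -> c
  T3 -> d

CYK fill:
  cell(0,0) c: {B,T2}  orig:{B}
  cell(1,1) d: {A,S,T3}  orig:{A,S}
  cell(2,2) b: {T0}  orig:{}
  cell(0,1) cd: {A,S}
  cell(1,2) db: {A,B,S}
  cell(0,2) cdb: {A,S}

S ∈ T[0,2] ⇒ YES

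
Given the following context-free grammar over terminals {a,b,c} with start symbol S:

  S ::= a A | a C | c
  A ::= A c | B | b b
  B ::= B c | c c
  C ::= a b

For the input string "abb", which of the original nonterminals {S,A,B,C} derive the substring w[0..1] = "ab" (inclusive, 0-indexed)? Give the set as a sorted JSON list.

CNF form of G:
  S -> T2 A | T2 C | c
  A -> A T0 | B T0 | T0 T0 | T1 T1
  B -> B T0 | T0 T0
  C -> T2 T1
  T0 -> c
  T1 -> b
  T2 -> a

CYK fill (cells [i..j] with 0 ≤ i ≤ j ≤ 1 only):
  [0..0]={T2}  "a"  orig:{}
  [1..1]={T1}  "b"  orig:{}
  [0..1]={C}  "ab"

Original NTs in T[0,1] deriving "ab": ["C"]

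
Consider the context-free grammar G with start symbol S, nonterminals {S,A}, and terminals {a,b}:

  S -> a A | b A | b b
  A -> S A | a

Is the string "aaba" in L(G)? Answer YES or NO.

Convert to CNF:
  S -> T0 A | T1 A | T1 T1
  A -> S A | a
  T0 -> a
  T1 -> b

CYK fill:
  T[0,0] 'a' = {A,T0}  orig:{A}
  T[1,1] 'a' = {A,T0}  orig:{A}
  T[2,2] 'b' = {T1}  orig:{}
  T[3,3] 'a' = {A,T0}  orig:{A}
  T[0,1] 'aa' = {S}
  T[1,2] 'ab' = ∅
  T[2,3] 'ba' = {S}
  T[0,2] 'aab' = ∅
  T[1,3] 'aba' = ∅
  T[0,3] 'aaba' = ∅

S ∉ T[0,3] ⇒ NO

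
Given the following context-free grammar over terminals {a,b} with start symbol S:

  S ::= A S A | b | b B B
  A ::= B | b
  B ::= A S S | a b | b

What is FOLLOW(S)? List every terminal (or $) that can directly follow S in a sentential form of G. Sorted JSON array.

FIRST sets, iterate to fixpoint:
[1]
  A via A→b: +{b}
  B via B→A S S: +{b}
  B via B→a b: +{a}
  S via S→A S A: +{b}
  FIRST[S]={b}  FIRST[A]={b}  FIRST[B]={a,b}
[2]
  A via A→B: +{a}
  S via S→A S A: +{a}
  FIRST[S]={a,b}  FIRST[A]={a,b}  FIRST[B]={a,b}
[3] done
  FIRST[S]={a,b}  FIRST[A]={a,b}  FIRST[B]={a,b}

Compute FOLLOW by fixpoint:
FOLLOW(S) := {$}
pass 1:
  B→A S S: FOLLOW(A) ⊇ FIRST(S) = {a,b}; new: +{a,b}
  B→A S S: FOLLOW(S) ⊇ FIRST(S) = {a,b}; new: +{a,b}
  S→A S A: FOLLOW(A) ⊇ FOLLOW(S) ⊇ {$,a,b}; new: +{$}
  S→b B B: FOLLOW(B) ⊇ FIRST(B) = {a,b}; new: +{a,b}
  S→b B B: FOLLOW(B) ⊇ FOLLOW(S) ⊇ {$,a,b}; new: +{$}
  FOLLOW(S)={$,a,b}  FOLLOW(A)={$,a,b}  FOLLOW(B)={$,a,b}
pass 2: — fixpoint
  FOLLOW(S)={$,a,b}  FOLLOW(A)={$,a,b}  FOLLOW(B)={$,a,b}

FOLLOW(S) = ["$", "a", "b"]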